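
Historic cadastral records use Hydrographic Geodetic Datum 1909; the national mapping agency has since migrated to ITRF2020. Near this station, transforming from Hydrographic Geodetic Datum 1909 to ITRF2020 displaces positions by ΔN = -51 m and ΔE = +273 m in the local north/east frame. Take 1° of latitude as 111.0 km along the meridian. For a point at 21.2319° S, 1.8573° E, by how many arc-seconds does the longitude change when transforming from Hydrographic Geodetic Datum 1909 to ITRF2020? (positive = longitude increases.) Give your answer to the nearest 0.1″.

At latitude -21.2319°, cos φ = 0.932122.
1° of longitude at this latitude = 111.0 × cos φ = 103.47 km, so Δλ = 273.0 / 103465.6 = 0.0026386° = 9.499″.

Δλ = 9.5″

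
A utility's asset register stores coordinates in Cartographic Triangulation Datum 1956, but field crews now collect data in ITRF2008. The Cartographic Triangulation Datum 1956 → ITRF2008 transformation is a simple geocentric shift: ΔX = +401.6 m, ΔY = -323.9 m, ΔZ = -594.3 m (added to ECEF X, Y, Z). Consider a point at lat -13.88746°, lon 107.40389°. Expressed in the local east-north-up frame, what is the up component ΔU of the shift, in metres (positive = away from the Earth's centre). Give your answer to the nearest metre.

ΔU = -274 m

The local up (radial) axis is (cos φ cos λ, cos φ sin λ, sin φ), giving ΔU = -116.610 − 300.037 + 142.641 = -274.01 m.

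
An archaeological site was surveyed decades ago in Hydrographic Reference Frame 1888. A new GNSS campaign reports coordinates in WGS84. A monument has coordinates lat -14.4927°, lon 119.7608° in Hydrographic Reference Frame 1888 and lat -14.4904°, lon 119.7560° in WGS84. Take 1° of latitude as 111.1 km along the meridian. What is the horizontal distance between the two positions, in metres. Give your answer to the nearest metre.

576 m

Δφ = -14.4904° − -14.4927° = +0.0023°; Δλ = 119.7560° − 119.7608° = -0.0048°.
ΔN = Δφ × 111100 = 255.5 m; ΔE = Δλ × 111100 × cos(-14.4927°) = -0.0048 × 111100 × 0.968180 = -516.3 m.
Distance = √(ΔE² + ΔN²) = √((-516.3)² + 255.5²) = 576.1 m.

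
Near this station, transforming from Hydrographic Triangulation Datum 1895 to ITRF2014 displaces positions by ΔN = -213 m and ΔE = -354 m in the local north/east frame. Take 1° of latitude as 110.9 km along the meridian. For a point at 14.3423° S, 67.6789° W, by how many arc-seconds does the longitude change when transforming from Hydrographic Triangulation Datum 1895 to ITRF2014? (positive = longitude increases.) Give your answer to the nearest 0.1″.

At latitude -14.3423°, cos φ = 0.968833.
1° of longitude at this latitude = 110.9 × cos φ = 107.44 km, so Δλ = -354.0 / 107443.6 = -0.0032948° = -11.861″.

Δλ = -11.9″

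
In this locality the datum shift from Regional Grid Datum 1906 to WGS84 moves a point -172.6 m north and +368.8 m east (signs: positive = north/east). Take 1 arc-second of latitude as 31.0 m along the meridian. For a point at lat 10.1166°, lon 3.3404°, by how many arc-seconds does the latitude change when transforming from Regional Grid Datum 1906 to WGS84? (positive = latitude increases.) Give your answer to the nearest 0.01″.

Δφ = -5.57″

1″ of latitude = 31.00 m, so Δφ = -172.6 / 31.00 = -5.568″.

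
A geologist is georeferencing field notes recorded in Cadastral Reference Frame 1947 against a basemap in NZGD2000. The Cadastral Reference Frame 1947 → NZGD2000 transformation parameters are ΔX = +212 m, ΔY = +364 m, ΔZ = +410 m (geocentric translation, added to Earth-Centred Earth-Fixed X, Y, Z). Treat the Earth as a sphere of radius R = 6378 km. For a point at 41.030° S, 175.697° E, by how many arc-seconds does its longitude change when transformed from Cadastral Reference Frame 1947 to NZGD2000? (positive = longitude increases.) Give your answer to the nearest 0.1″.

Δλ = -16.2″

sin φ = -0.656454, cos φ = 0.754366, sin λ = 0.075031, cos λ = -0.997181.
East component: ΔE = −sin λ·ΔX + cos λ·ΔY = −(0.075031)(212) + (-0.997181)(364) = -378.88 m.
1° of latitude spans πR/180 = 111317 m; at latitude φ, 1° of longitude spans that × cos φ = 83973.8 m, so Δλ = -378.88 / 83973.8 × 3600 = -16.243″.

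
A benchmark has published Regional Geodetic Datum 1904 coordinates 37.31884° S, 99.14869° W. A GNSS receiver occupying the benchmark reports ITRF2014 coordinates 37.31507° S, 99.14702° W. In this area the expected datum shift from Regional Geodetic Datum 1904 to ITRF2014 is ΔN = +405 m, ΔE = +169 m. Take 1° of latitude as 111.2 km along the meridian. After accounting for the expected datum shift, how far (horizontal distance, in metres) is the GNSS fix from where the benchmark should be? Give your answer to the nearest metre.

Observed coordinate differences: Δφ = +0.00377°, Δλ = +0.00167°.
Converting to metres (1° lat = 111200 m, cos φ = 0.795274): observed ΔN = 419.2 m, observed ΔE = 147.7 m.
Subtracting the expected shift leaves a residual of 419.2 − (405) = 14.2 m north and 147.7 − (169) = -21.3 m east.
Residual distance = √(14.2² + (-21.3)²) = 25.6 m.

26 m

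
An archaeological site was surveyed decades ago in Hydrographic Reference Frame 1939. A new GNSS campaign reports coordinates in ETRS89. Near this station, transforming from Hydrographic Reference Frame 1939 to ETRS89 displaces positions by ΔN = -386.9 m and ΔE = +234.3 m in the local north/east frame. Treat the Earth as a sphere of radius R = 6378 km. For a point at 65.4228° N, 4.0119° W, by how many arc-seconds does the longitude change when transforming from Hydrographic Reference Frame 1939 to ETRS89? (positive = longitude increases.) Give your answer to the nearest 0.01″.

Δλ = 18.22″

At latitude 65.4228°, cos φ = 0.415919.
One radian of longitude at latitude φ spans R cos φ, so Δλ = ΔE / (R cos φ) = 234.3 / (6378000 × 0.415919) = 8.8324e-05 rad = 18.218″.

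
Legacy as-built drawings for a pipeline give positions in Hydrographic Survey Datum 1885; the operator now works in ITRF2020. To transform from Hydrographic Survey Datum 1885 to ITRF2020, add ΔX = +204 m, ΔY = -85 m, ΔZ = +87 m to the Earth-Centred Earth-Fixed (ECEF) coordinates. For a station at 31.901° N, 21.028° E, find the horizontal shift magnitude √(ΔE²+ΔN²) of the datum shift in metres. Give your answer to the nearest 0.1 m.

The local east axis at (φ, λ) is (−sin λ, cos λ, 0), so ΔE = −sin(21.028°)·204 + cos(21.028°)·(-85) = -152.54 m.
The local north axis is (−sin φ cos λ, −sin φ sin λ, cos φ), giving ΔN = -100.625 + 16.118 + 73.860 = -10.65 m.
Horizontal magnitude = √(ΔE² + ΔN²) = √((-152.54)² + (-10.65)²) = 152.91 m.

152.9 m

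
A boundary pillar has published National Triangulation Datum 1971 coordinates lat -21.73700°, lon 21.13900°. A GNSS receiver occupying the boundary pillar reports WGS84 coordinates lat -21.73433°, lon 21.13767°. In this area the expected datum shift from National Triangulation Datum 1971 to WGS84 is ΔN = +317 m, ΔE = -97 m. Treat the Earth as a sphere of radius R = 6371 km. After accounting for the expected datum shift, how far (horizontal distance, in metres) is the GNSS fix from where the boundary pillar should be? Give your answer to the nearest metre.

Observed coordinate differences: Δφ = +0.00267°, Δλ = -0.00133°.
Converting to metres (1° lat = 111195 m, cos φ = 0.928894): observed ΔN = 296.9 m, observed ΔE = -137.4 m.
Subtracting the expected shift leaves a residual of 296.9 − (317) = -20.1 m north and -137.4 − (-97) = -40.4 m east.
Residual distance = √((-20.1)² + (-40.4)²) = 45.1 m.

45 m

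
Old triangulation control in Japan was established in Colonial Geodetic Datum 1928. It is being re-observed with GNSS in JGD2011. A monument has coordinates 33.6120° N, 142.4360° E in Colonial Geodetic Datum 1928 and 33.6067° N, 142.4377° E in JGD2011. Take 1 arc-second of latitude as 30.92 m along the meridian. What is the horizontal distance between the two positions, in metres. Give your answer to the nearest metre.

Δφ = 33.6067° − 33.6120° = -0.0053°; Δλ = 142.4377° − 142.4360° = +0.0017°.
1° of latitude = 3600 × 30.92 = 111312 m.
ΔN = Δφ × 111312 = -590.0 m; ΔE = Δλ × 111312 × cos(33.6120°) = +0.0017 × 111312 × 0.832805 = 157.6 m.
Distance = √(ΔE² + ΔN²) = √(157.6² + (-590.0)²) = 610.6 m.

611 m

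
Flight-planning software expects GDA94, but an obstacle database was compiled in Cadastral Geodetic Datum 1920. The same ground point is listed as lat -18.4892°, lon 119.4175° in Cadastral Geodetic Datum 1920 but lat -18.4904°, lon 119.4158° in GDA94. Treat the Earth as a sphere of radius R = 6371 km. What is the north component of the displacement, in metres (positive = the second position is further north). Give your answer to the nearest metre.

ΔN = -133 m

Δφ = -18.4904° − -18.4892° = -0.0012°; Δλ = 119.4158° − 119.4175° = -0.0017°.
1° along a meridian = πR/180 = 111195 m.
ΔN = Δφ × 111195 = -133.4 m; ΔE = Δλ × 111195 × cos(-18.4892°) = -0.0017 × 111195 × 0.948383 = -179.3 m.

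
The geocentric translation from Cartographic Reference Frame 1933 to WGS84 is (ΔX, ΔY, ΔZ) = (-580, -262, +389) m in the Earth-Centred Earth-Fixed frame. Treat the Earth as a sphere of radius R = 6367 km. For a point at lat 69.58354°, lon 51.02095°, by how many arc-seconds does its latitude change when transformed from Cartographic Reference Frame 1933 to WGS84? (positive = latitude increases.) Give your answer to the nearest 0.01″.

Δφ = 21.66″

sin φ = 0.937182, cos φ = 0.348841, sin λ = 0.777376, cos λ = 0.629036.
North component: ΔN = −sin φ cos λ·ΔX − sin φ sin λ·ΔY + cos φ·ΔZ = −(0.937182)(0.629036)(-580) − (0.937182)(0.777376)(-262) + (0.348841)(389) = 668.50 m.
1° of latitude spans πR/180 = 111125 m, so Δφ = 668.50 / 111125 × 3600 = 21.657″.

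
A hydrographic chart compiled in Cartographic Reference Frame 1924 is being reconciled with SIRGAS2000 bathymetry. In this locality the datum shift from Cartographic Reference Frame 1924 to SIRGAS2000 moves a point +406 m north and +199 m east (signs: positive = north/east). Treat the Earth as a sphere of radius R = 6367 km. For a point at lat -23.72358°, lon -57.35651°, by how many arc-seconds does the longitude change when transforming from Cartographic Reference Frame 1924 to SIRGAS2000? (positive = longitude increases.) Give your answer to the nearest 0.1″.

At latitude -23.72358°, cos φ = 0.915497.
One radian of longitude at latitude φ spans R cos φ, so Δλ = ΔE / (R cos φ) = 199.0 / (6367000 × 0.915497) = 3.4140e-05 rad = 7.042″.

Δλ = 7.0″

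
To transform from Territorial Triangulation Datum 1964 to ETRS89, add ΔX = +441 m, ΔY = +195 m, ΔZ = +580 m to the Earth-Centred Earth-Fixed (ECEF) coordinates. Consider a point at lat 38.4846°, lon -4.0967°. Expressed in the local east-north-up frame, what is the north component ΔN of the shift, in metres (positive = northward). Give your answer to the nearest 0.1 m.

At φ = 38.4846°, λ = -4.0967°: sin φ = 0.622304, cos φ = 0.782775, sin λ = -0.071440, cos λ = 0.997445.
ΔN = −sin φ cos λ·ΔX − sin φ sin λ·ΔY + cos φ·ΔZ = −(0.622304)(0.997445)(441) − (0.622304)(-0.071440)(195) + (0.782775)(580) = 188.94 m.

ΔN = 188.9 m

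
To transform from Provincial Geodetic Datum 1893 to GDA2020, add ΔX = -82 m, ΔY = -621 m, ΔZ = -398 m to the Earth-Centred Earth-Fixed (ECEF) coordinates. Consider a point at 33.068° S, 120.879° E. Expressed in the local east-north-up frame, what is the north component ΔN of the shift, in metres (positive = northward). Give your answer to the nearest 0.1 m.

At φ = -33.068°, λ = 120.879°: sin φ = -0.545634, cos φ = 0.838024, sin λ = 0.858253, cos λ = -0.513227.
ΔN = −sin φ cos λ·ΔX − sin φ sin λ·ΔY + cos φ·ΔZ = −(-0.545634)(-0.513227)(-82) − (-0.545634)(0.858253)(-621) + (0.838024)(-398) = -601.38 m.

ΔN = -601.4 m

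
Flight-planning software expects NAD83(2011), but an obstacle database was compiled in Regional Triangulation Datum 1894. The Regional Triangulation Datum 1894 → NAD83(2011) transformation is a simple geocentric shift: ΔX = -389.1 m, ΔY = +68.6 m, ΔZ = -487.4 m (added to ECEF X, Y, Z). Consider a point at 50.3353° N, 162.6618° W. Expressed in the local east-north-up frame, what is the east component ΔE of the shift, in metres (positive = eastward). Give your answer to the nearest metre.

ΔE = -181 m

At φ = 50.3353°, λ = -162.6618°: sin φ = 0.769793, cos φ = 0.638294, sin λ = -0.298011, cos λ = -0.954562.
ΔE = −sin λ·ΔX + cos λ·ΔY = −(-0.298011)·(-389.1) + (-0.954562)·(68.6) = -181.44 m.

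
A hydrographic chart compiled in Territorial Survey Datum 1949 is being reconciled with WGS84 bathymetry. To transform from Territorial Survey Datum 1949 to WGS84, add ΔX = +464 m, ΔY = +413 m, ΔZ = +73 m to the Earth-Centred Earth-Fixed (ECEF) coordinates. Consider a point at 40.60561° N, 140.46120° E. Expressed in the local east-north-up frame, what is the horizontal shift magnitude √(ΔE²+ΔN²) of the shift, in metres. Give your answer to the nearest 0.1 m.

625.0 m

At φ = 40.60561°, λ = 140.46120°: sin φ = 0.650849, cos φ = 0.759208, sin λ = 0.636601, cos λ = -0.771194.
ΔE = −sin λ·ΔX + cos λ·ΔY = −(0.636601)·(464) + (-0.771194)·(413) = -613.89 m.
ΔN = −sin φ cos λ·ΔX − sin φ sin λ·ΔY + cos φ·ΔZ = −(0.650849)(-0.771194)(464) − (0.650849)(0.636601)(413) + (0.759208)(73) = 117.20 m.
Horizontal magnitude = √(ΔE² + ΔN²) = √((-613.89)² + 117.20²) = 624.97 m.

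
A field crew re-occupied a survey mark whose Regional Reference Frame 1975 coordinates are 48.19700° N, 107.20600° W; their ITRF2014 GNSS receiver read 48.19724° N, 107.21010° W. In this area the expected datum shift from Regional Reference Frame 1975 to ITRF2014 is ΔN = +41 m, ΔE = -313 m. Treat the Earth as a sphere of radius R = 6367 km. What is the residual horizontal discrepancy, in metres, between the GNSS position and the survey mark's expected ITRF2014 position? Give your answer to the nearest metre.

Observed coordinate differences: Δφ = +0.00024°, Δλ = -0.00410°.
Converting to metres (1° lat = 111125 m, cos φ = 0.666572): observed ΔN = 26.7 m, observed ΔE = -303.7 m.
Subtracting the expected shift leaves a residual of 26.7 − (41) = -14.3 m north and -303.7 − (-313) = 9.3 m east.
Residual distance = √((-14.3)² + 9.3²) = 17.1 m.

17 m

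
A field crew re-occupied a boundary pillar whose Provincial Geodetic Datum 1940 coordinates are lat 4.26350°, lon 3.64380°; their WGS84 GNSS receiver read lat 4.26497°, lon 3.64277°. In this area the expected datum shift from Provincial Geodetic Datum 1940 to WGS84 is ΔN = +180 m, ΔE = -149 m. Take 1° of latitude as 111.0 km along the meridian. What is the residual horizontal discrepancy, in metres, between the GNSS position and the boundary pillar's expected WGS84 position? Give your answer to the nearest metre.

39 m

Observed coordinate differences: Δφ = +0.00147°, Δλ = -0.00103°.
Converting to metres (1° lat = 111000 m, cos φ = 0.997233): observed ΔN = 163.2 m, observed ΔE = -114.0 m.
Subtracting the expected shift leaves a residual of 163.2 − (180) = -16.8 m north and -114.0 − (-149) = 35.0 m east.
Residual distance = √((-16.8)² + 35.0²) = 38.8 m.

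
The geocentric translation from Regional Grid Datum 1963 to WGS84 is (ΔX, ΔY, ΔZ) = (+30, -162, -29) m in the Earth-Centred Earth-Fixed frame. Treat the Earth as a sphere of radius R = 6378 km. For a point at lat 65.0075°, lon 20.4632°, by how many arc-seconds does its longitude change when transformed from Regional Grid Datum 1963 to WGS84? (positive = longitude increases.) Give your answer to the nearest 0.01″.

Δλ = -12.42″

sin φ = 0.906363, cos φ = 0.422500, sin λ = 0.349606, cos λ = 0.936897.
East component: ΔE = −sin λ·ΔX + cos λ·ΔY = −(0.349606)(30) + (0.936897)(-162) = -162.27 m.
1° of latitude spans πR/180 = 111317 m; at latitude φ, 1° of longitude spans that × cos φ = 47031.4 m, so Δλ = -162.27 / 47031.4 × 3600 = -12.421″.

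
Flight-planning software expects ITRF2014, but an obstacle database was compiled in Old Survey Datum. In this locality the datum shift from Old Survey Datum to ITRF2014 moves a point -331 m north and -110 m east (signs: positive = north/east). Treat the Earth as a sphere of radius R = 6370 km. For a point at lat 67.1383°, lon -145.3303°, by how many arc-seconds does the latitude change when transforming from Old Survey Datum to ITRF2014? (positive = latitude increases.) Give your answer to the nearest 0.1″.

On a sphere of radius R, 1 rad of latitude = R, so Δφ = ΔN / R = -331.0 / 6370000 = -5.1962e-05 rad = -10.718″.

Δφ = -10.7″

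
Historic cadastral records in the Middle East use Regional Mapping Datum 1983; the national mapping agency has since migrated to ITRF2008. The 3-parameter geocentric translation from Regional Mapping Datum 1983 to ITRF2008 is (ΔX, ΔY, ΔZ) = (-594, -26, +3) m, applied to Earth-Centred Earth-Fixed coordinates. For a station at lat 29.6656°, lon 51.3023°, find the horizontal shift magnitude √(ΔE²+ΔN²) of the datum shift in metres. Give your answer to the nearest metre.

The local east axis at (φ, λ) is (−sin λ, cos λ, 0), so ΔE = −sin(51.3023°)·(-594) + cos(51.3023°)·(-26) = 447.34 m.
The local north axis is (−sin φ cos λ, −sin φ sin λ, cos φ), giving ΔN = 183.808 + 10.043 + 2.607 = 196.46 m.
Horizontal magnitude = √(ΔE² + ΔN²) = √(447.34² + 196.46²) = 488.57 m.

489 m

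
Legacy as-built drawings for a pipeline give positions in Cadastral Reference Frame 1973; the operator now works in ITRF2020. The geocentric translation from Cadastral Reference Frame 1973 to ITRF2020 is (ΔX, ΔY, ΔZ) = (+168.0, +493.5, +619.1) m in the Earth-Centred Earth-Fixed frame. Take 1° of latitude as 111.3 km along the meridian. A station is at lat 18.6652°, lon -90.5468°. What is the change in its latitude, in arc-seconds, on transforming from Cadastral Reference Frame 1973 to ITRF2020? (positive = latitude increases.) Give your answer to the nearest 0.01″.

Δφ = 24.10″

sin φ = 0.320038, cos φ = 0.947405, sin λ = -0.999954, cos λ = -0.009543.
North component: ΔN = −sin φ cos λ·ΔX − sin φ sin λ·ΔY + cos φ·ΔZ = −(0.320038)(-0.009543)(168.0) − (0.320038)(-0.999954)(493.5) + (0.947405)(619.1) = 744.98 m.
1° of latitude spans 111300 m, so Δφ = 744.98 / 111300 × 3600 = 24.096″.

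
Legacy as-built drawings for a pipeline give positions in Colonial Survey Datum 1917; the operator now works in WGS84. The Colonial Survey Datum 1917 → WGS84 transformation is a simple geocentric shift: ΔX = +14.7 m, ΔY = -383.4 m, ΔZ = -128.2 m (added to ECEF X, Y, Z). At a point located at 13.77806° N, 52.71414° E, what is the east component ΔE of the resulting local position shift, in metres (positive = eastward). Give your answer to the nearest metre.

ΔE = -244 m

The local east axis at (φ, λ) is (−sin λ, cos λ, 0), so ΔE = −sin(52.71414°)·14.7 + cos(52.71414°)·(-383.4) = -243.96 m.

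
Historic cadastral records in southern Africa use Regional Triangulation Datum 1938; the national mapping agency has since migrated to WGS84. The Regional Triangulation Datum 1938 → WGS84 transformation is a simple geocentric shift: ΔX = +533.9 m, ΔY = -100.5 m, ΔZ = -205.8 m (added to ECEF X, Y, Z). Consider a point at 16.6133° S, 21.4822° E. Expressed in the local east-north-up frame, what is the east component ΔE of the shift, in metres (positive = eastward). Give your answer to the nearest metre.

ΔE = -289 m

The local east axis at (φ, λ) is (−sin λ, cos λ, 0), so ΔE = −sin(21.4822°)·533.9 + cos(21.4822°)·(-100.5) = -289.04 m.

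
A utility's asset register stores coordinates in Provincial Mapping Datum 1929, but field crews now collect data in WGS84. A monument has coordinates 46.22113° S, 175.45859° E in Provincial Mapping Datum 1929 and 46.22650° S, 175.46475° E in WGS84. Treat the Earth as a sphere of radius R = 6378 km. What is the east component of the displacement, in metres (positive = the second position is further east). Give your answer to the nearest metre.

ΔE = 474 m

Δφ = -46.22650° − -46.22113° = -0.00537°; Δλ = 175.46475° − 175.45859° = +0.00616°.
1° along a meridian = πR/180 = 111317 m.
ΔN = Δφ × 111317 = -597.8 m; ΔE = Δλ × 111317 × cos(-46.22113°) = +0.00616 × 111317 × 0.691877 = 474.4 m.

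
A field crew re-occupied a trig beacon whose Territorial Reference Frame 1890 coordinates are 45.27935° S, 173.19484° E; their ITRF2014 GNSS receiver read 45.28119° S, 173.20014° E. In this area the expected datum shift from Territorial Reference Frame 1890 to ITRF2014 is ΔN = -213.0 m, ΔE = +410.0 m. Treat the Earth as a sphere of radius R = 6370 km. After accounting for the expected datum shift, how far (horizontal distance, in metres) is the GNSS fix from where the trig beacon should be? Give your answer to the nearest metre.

10 m

Observed coordinate differences: Δφ = -0.00184°, Δλ = +0.00530°.
Converting to metres (1° lat = 111177 m, cos φ = 0.703651): observed ΔN = -204.6 m, observed ΔE = 414.6 m.
Subtracting the expected shift leaves a residual of -204.6 − (-213.0) = 8.4 m north and 414.6 − (410.0) = 4.6 m east.
Residual distance = √(8.4² + 4.6²) = 9.6 m.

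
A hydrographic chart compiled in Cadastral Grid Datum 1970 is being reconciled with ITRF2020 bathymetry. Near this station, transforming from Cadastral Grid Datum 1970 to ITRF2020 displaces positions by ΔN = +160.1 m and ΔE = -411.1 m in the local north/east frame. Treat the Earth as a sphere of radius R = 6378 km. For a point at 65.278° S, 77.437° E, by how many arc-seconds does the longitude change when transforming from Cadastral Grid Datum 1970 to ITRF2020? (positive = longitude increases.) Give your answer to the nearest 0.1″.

Δλ = -31.8″

At latitude -65.278°, cos φ = 0.418216.
One radian of longitude at latitude φ spans R cos φ, so Δλ = ΔE / (R cos φ) = -411.1 / (6378000 × 0.418216) = -1.5412e-04 rad = -31.790″.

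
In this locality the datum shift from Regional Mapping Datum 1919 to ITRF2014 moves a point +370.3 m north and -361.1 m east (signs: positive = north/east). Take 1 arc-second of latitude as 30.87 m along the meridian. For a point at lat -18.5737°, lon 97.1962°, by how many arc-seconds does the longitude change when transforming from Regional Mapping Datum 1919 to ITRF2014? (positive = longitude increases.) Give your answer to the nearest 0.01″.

Δλ = -12.34″

At latitude -18.5737°, cos φ = 0.947915.
1″ of longitude at this latitude = 30.87 × cos φ = 29.2621 m, so Δλ = -361.1 / 29.2621 = -12.340″.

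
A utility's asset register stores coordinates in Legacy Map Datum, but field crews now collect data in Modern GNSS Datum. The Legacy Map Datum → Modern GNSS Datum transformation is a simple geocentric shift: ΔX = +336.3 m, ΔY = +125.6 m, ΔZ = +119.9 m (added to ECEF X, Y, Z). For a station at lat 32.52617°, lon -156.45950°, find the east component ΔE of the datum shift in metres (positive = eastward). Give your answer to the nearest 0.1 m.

ΔE = 19.2 m

At φ = 32.52617°, λ = -156.45950°: sin φ = 0.537685, cos φ = 0.843146, sin λ = -0.399397, cos λ = -0.916778.
ΔE = −sin λ·ΔX + cos λ·ΔY = −(-0.399397)·(336.3) + (-0.916778)·(125.6) = 19.17 m.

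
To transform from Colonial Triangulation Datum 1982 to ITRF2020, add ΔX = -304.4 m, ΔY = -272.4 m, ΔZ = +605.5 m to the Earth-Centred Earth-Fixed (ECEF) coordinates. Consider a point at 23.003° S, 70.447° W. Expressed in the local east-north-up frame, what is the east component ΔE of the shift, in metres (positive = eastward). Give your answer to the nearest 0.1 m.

ΔE = -378.0 m

At φ = -23.003°, λ = -70.447°: sin φ = -0.390779, cos φ = 0.920484, sin λ = -0.942332, cos λ = 0.334679.
ΔE = −sin λ·ΔX + cos λ·ΔY = −(-0.942332)·(-304.4) + (0.334679)·(-272.4) = -378.01 m.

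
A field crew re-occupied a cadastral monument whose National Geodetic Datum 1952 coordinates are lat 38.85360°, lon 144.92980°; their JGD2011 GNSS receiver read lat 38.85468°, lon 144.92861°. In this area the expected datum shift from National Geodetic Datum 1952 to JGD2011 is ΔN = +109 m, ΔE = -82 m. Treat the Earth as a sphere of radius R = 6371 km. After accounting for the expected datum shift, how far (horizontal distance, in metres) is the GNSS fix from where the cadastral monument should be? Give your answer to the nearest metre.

24 m

Observed coordinate differences: Δφ = +0.00108°, Δλ = -0.00119°.
Converting to metres (1° lat = 111195 m, cos φ = 0.778751): observed ΔN = 120.1 m, observed ΔE = -103.0 m.
Subtracting the expected shift leaves a residual of 120.1 − (109) = 11.1 m north and -103.0 − (-82) = -21.0 m east.
Residual distance = √(11.1² + (-21.0)²) = 23.8 m.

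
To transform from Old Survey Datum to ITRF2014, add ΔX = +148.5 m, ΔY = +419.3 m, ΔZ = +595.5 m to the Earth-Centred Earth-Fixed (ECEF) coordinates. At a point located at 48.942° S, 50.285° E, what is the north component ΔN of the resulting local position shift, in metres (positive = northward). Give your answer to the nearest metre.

The local north axis is (−sin φ cos λ, −sin φ sin λ, cos φ), giving ΔN = 71.549 + 243.209 + 391.138 = 705.90 m.

ΔN = 706 m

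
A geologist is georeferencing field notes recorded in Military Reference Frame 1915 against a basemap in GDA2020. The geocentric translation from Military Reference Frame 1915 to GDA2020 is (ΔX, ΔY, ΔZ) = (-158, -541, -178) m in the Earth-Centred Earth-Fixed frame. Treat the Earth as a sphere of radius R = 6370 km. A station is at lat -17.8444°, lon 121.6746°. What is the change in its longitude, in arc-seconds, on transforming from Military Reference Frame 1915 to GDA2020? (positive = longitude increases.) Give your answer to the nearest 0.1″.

Δλ = 14.2″

sin φ = -0.306433, cos φ = 0.951892, sin λ = 0.851044, cos λ = -0.525094.
East component: ΔE = −sin λ·ΔX + cos λ·ΔY = −(0.851044)(-158) + (-0.525094)(-541) = 418.54 m.
1° of latitude spans πR/180 = 111177 m; at latitude φ, 1° of longitude spans that × cos φ = 105829.0 m, so Δλ = 418.54 / 105829.0 × 3600 = 14.238″.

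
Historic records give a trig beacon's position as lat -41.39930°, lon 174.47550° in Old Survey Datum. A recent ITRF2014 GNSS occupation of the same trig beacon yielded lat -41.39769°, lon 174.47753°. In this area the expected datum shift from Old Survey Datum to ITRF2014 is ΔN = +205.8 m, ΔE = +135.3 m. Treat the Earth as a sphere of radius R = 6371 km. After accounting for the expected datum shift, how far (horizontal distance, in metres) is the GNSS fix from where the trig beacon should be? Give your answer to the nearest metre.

Observed coordinate differences: Δφ = +0.00161°, Δλ = +0.00203°.
Converting to metres (1° lat = 111195 m, cos φ = 0.750119): observed ΔN = 179.0 m, observed ΔE = 169.3 m.
Subtracting the expected shift leaves a residual of 179.0 − (205.8) = -26.8 m north and 169.3 − (135.3) = 34.0 m east.
Residual distance = √((-26.8)² + 34.0²) = 43.3 m.

43 m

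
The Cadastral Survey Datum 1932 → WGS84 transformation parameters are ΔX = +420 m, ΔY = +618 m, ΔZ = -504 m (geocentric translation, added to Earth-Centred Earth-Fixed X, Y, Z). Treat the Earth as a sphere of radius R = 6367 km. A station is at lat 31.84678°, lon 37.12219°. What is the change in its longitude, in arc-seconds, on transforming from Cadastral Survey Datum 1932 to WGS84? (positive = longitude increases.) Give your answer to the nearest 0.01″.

sin φ = 0.527650, cos φ = 0.849462, sin λ = 0.603517, cos λ = 0.797350.
East component: ΔE = −sin λ·ΔX + cos λ·ΔY = −(0.603517)(420) + (0.797350)(618) = 239.29 m.
1° of latitude spans πR/180 = 111125 m; at latitude φ, 1° of longitude spans that × cos φ = 94396.6 m, so Δλ = 239.29 / 94396.6 × 3600 = 9.126″.

Δλ = 9.13″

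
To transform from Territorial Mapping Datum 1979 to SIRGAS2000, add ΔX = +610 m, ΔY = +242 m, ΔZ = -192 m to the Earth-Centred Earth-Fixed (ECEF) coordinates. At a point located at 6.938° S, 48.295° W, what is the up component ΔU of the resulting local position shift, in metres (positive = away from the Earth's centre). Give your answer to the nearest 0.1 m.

ΔU = 246.7 m

The local up (radial) axis is (cos φ cos λ, cos φ sin λ, sin φ), giving ΔU = 402.859 − 179.349 + 23.193 = 246.70 m.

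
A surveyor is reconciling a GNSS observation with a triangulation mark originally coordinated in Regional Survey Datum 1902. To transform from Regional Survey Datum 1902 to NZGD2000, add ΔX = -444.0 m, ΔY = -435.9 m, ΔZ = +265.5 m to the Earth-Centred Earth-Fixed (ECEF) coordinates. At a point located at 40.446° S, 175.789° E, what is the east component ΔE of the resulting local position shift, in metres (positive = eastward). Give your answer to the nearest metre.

ΔE = 467 m

At φ = -40.446°, λ = 175.789°: sin φ = -0.648731, cos φ = 0.761018, sin λ = 0.073430, cos λ = -0.997300.
ΔE = −sin λ·ΔX + cos λ·ΔY = −(0.073430)·(-444.0) + (-0.997300)·(-435.9) = 467.33 m.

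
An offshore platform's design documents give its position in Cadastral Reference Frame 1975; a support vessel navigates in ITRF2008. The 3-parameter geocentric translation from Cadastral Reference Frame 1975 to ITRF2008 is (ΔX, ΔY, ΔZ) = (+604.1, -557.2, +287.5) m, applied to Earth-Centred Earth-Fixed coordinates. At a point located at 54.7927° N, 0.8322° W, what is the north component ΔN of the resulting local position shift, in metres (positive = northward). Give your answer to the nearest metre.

At φ = 54.7927°, λ = -0.8322°: sin φ = 0.817071, cos φ = 0.576536, sin λ = -0.014524, cos λ = 0.999895.
ΔN = −sin φ cos λ·ΔX − sin φ sin λ·ΔY + cos φ·ΔZ = −(0.817071)(0.999895)(604.1) − (0.817071)(-0.014524)(-557.2) + (0.576536)(287.5) = -334.40 m.

ΔN = -334 m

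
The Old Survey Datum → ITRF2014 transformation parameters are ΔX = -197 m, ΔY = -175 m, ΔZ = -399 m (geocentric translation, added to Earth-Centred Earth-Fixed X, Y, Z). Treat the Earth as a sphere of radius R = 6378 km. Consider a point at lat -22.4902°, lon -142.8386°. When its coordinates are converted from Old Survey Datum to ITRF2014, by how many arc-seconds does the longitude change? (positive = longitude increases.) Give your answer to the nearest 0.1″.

sin φ = -0.382525, cos φ = 0.923945, sin λ = -0.604062, cos λ = -0.796937.
East component: ΔE = −sin λ·ΔX + cos λ·ΔY = −(-0.604062)(-197) + (-0.796937)(-175) = 20.46 m.
1° of latitude spans πR/180 = 111317 m; at latitude φ, 1° of longitude spans that × cos φ = 102850.9 m, so Δλ = 20.46 / 102850.9 × 3600 = 0.716″.

Δλ = 0.7″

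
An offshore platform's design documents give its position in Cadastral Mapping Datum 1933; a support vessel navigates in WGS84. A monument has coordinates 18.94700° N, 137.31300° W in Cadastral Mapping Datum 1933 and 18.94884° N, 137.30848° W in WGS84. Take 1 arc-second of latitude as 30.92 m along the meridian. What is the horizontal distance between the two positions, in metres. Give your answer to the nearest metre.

Δφ = 18.94884° − 18.94700° = +0.00184°; Δλ = -137.30848° − -137.31300° = +0.00452°.
1° of latitude = 3600 × 30.92 = 111312 m.
ΔN = Δφ × 111312 = 204.8 m; ΔE = Δλ × 111312 × cos(18.94700°) = +0.00452 × 111312 × 0.945819 = 475.9 m.
Distance = √(ΔE² + ΔN²) = √(475.9² + 204.8²) = 518.1 m.

518 m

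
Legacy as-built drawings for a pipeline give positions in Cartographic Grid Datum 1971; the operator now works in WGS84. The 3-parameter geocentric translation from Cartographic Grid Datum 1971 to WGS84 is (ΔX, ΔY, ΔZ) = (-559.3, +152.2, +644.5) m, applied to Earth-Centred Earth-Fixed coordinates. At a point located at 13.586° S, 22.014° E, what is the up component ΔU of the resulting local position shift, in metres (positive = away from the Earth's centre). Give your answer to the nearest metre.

The local up (radial) axis is (cos φ cos λ, cos φ sin λ, sin φ), giving ΔU = -504.014 + 55.453 − 151.396 = -599.96 m.

ΔU = -600 m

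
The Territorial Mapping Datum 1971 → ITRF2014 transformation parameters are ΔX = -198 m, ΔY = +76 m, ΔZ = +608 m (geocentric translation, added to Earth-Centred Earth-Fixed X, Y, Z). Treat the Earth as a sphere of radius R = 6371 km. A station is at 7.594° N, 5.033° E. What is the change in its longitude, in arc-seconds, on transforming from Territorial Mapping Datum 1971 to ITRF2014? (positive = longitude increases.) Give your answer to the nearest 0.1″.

Δλ = 3.0″

sin φ = 0.132153, cos φ = 0.991229, sin λ = 0.087729, cos λ = 0.996144.
East component: ΔE = −sin λ·ΔX + cos λ·ΔY = −(0.087729)(-198) + (0.996144)(76) = 93.08 m.
1° of latitude spans πR/180 = 111195 m; at latitude φ, 1° of longitude spans that × cos φ = 110219.7 m, so Δλ = 93.08 / 110219.7 × 3600 = 3.040″.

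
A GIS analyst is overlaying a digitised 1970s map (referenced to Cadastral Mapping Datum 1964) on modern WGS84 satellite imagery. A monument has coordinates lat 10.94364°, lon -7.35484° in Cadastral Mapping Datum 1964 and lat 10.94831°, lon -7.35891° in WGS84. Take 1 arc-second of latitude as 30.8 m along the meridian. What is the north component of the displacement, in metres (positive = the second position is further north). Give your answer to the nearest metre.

ΔN = 518 m

Δφ = 10.94831° − 10.94364° = +0.00467°; Δλ = -7.35891° − -7.35484° = -0.00407°.
1° of latitude = 3600 × 30.80 = 110880 m.
ΔN = Δφ × 110880 = 517.8 m; ΔE = Δλ × 110880 × cos(10.94364°) = -0.00407 × 110880 × 0.981814 = -443.1 m.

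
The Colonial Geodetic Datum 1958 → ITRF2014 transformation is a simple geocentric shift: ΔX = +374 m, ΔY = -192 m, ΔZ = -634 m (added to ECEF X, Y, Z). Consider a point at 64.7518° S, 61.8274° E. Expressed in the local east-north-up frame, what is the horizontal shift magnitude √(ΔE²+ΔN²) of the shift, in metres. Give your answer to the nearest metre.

496 m

The local east axis at (φ, λ) is (−sin λ, cos λ, 0), so ΔE = −sin(61.8274°)·374 + cos(61.8274°)·(-192) = -420.34 m.
The local north axis is (−sin φ cos λ, −sin φ sin λ, cos φ), giving ΔN = 159.708 − 153.085 − 270.427 = -263.80 m.
Horizontal magnitude = √(ΔE² + ΔN²) = √((-420.34)² + (-263.80)²) = 496.26 m.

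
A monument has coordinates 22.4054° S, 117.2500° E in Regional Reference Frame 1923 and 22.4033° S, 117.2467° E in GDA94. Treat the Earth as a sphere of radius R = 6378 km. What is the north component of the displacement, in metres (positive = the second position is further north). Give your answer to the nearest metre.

Δφ = -22.4033° − -22.4054° = +0.0021°; Δλ = 117.2467° − 117.2500° = -0.0033°.
1° along a meridian = πR/180 = 111317 m.
ΔN = Δφ × 111317 = 233.8 m; ΔE = Δλ × 111317 × cos(-22.4054°) = -0.0033 × 111317 × 0.924510 = -339.6 m.

ΔN = 234 m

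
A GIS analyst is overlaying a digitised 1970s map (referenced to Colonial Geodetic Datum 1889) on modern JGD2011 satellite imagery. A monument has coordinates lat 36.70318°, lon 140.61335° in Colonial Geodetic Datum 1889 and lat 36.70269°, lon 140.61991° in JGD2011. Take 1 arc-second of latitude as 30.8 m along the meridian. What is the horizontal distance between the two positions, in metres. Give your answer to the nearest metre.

Δφ = 36.70269° − 36.70318° = -0.00049°; Δλ = 140.61991° − 140.61335° = +0.00656°.
1° of latitude = 3600 × 30.80 = 110880 m.
ΔN = Δφ × 110880 = -54.3 m; ΔE = Δλ × 110880 × cos(36.70318°) = +0.00656 × 110880 × 0.801742 = 583.2 m.
Distance = √(ΔE² + ΔN²) = √(583.2² + (-54.3)²) = 585.7 m.

586 m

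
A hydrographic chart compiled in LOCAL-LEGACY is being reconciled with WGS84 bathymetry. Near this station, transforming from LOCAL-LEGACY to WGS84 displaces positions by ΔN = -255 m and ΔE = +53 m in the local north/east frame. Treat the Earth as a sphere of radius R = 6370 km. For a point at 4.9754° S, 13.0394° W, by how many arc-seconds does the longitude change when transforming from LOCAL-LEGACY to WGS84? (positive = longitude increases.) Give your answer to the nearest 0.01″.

Δλ = 1.72″

At latitude -4.9754°, cos φ = 0.996232.
One radian of longitude at latitude φ spans R cos φ, so Δλ = ΔE / (R cos φ) = 53.0 / (6370000 × 0.996232) = 8.3517e-06 rad = 1.723″.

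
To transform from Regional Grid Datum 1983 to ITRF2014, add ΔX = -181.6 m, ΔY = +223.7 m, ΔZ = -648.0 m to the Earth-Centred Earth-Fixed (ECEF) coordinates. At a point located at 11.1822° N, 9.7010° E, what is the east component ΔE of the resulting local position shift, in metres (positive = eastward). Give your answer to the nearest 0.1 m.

At φ = 11.1822°, λ = 9.7010°: sin φ = 0.193930, cos φ = 0.981015, sin λ = 0.168507, cos λ = 0.985701.
ΔE = −sin λ·ΔX + cos λ·ΔY = −(0.168507)·(-181.6) + (0.985701)·(223.7) = 251.10 m.

ΔE = 251.1 m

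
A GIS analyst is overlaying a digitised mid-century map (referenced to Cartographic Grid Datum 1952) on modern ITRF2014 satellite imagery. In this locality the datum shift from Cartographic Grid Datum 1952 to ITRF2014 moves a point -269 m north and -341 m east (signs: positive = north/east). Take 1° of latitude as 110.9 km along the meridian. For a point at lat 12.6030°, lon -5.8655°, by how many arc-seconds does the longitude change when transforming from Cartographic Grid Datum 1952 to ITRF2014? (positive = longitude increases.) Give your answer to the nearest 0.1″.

Δλ = -11.3″

At latitude 12.6030°, cos φ = 0.975905.
1° of longitude at this latitude = 110.9 × cos φ = 108.23 km, so Δλ = -341.0 / 108227.9 = -0.0031508° = -11.343″.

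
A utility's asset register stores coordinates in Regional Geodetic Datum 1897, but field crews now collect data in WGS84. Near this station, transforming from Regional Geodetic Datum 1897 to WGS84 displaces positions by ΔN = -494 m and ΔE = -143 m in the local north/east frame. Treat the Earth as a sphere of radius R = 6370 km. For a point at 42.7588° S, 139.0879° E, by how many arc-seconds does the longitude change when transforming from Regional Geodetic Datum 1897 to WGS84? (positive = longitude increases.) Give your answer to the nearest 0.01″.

At latitude -42.7588°, cos φ = 0.734218.
One radian of longitude at latitude φ spans R cos φ, so Δλ = ΔE / (R cos φ) = -143.0 / (6370000 × 0.734218) = -3.0575e-05 rad = -6.307″.

Δλ = -6.31″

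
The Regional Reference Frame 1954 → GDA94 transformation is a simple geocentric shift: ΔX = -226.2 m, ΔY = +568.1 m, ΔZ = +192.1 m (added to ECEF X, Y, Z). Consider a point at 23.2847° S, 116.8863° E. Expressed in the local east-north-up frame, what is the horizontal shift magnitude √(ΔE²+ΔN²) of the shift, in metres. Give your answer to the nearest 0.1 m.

420.8 m

At φ = -23.2847°, λ = 116.8863°: sin φ = -0.395300, cos φ = 0.918552, sin λ = 0.891906, cos λ = -0.452221.
ΔE = −sin λ·ΔX + cos λ·ΔY = −(0.891906)·(-226.2) + (-0.452221)·(568.1) = -55.16 m.
ΔN = −sin φ cos λ·ΔX − sin φ sin λ·ΔY + cos φ·ΔZ = −(-0.395300)(-0.452221)(-226.2) − (-0.395300)(0.891906)(568.1) + (0.918552)(192.1) = 417.19 m.
Horizontal magnitude = √(ΔE² + ΔN²) = √((-55.16)² + 417.19²) = 420.82 m.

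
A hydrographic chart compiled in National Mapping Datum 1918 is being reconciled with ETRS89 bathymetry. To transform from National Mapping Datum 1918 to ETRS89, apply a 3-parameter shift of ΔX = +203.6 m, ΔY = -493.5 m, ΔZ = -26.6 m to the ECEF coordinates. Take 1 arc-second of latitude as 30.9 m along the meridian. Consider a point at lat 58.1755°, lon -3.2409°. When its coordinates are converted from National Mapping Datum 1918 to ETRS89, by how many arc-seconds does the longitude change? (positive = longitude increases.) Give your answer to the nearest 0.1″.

Δλ = -29.5″

sin φ = 0.849667, cos φ = 0.527319, sin λ = -0.056534, cos λ = 0.998401.
East component: ΔE = −sin λ·ΔX + cos λ·ΔY = −(-0.056534)(203.6) + (0.998401)(-493.5) = -481.20 m.
1° of latitude spans 3600 × 30.90 = 111240 m; at latitude φ, 1° of longitude spans that × cos φ = 58659.0 m, so Δλ = -481.20 / 58659.0 × 3600 = -29.532″.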